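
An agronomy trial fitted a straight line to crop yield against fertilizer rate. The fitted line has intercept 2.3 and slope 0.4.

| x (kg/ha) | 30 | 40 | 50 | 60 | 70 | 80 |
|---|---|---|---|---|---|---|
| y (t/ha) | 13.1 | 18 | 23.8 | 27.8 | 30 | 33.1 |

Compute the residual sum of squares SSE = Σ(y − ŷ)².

SSE = 7.56

x=30: ŷ = 2.3 + 0.4·30 = 14.3; r = 13.1 − 14.3 = -1.2
x=40: ŷ = 2.3 + 0.4·40 = 18.3; r = 18 − 18.3 = -0.3
x=50: ŷ = 2.3 + 0.4·50 = 22.3; r = 23.8 − 22.3 = 1.5
x=60: ŷ = 2.3 + 0.4·60 = 26.3; r = 27.8 − 26.3 = 1.5
x=70: ŷ = 2.3 + 0.4·70 = 30.3; r = 30 − 30.3 = -0.3
x=80: ŷ = 2.3 + 0.4·80 = 34.3; r = 33.1 − 34.3 = -1.2
SSE = 1.44 + 0.09 + 2.25 + 2.25 + 0.09 + 1.44 = 7.56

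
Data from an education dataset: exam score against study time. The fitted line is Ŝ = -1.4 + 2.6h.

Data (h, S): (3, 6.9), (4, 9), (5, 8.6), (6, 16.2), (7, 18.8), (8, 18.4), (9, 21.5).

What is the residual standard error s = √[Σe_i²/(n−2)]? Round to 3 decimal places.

s = 1.924

h=3: Ŝ = -1.4 + 2.6·3 = 6.4; e = 6.9 − 6.4 = 0.5
h=4: Ŝ = -1.4 + 2.6·4 = 9; e = 9 − 9 = 0
h=5: Ŝ = -1.4 + 2.6·5 = 11.6; e = 8.6 − 11.6 = -3
h=6: Ŝ = -1.4 + 2.6·6 = 14.2; e = 16.2 − 14.2 = 2
h=7: Ŝ = -1.4 + 2.6·7 = 16.8; e = 18.8 − 16.8 = 2
h=8: Ŝ = -1.4 + 2.6·8 = 19.4; e = 18.4 − 19.4 = -1
h=9: Ŝ = -1.4 + 2.6·9 = 22; e = 21.5 − 22 = -0.5
SSE = 0.25 + 0 + 9 + 4 + 4 + 1 + 0.25 = 18.5
s = √(18.5/5) = √3.7 ≈ 1.924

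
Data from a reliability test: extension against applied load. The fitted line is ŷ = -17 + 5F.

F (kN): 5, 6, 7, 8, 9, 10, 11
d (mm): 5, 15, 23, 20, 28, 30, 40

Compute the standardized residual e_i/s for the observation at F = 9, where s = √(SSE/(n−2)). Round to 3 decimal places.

0.000

F=5: ŷ = -17 + 5·5 = 8; e = 5 − 8 = -3
F=6: ŷ = -17 + 5·6 = 13; e = 15 − 13 = 2
F=7: ŷ = -17 + 5·7 = 18; e = 23 − 18 = 5
F=8: ŷ = -17 + 5·8 = 23; e = 20 − 23 = -3
F=9: ŷ = -17 + 5·9 = 28; e = 28 − 28 = 0
F=10: ŷ = -17 + 5·10 = 33; e = 30 − 33 = -3
F=11: ŷ = -17 + 5·11 = 38; e = 40 − 38 = 2
SSE = 9 + 4 + 25 + 9 + 0 + 9 + 4 = 60
s = √(60/5) = 3.4641
e/s = 0 / 3.4641 = 0.000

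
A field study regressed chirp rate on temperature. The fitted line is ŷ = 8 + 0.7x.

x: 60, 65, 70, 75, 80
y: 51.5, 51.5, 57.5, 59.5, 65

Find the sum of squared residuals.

x=60: ŷ = 8 + 0.7·60 = 50; r = 51.5 − 50 = 1.5
x=65: ŷ = 8 + 0.7·65 = 53.5; r = 51.5 − 53.5 = -2
x=70: ŷ = 8 + 0.7·70 = 57; r = 57.5 − 57 = 0.5
x=75: ŷ = 8 + 0.7·75 = 60.5; r = 59.5 − 60.5 = -1
x=80: ŷ = 8 + 0.7·80 = 64; r = 65 − 64 = 1
SSE = 2.25 + 4 + 0.25 + 1 + 1 = 8.5

SSE = 8.5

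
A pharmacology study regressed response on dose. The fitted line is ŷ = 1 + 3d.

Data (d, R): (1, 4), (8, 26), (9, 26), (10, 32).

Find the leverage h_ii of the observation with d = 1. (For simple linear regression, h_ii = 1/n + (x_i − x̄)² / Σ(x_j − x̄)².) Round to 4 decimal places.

d̄ = (1 + 8 + 9 + 10)/4 = 7
Σ(d − d̄)² = 36 + 1 + 4 + 9 = 50
h = 1/4 + (-6)²/50 = 0.25 + 0.72 = 0.9700

h = 0.9700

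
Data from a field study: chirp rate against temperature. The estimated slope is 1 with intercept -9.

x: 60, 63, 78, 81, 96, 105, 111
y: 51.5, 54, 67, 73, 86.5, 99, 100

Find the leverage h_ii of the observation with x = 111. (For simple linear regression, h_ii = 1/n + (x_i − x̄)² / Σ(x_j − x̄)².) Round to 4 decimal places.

h = 0.4311

x̄ = (60 + 63 + 78 + 81 + 96 + 105 + 111)/7 = 84.8571
Σ(x − x̄)² = 617.878 + 477.735 + 47.0204 + 14.8776 + 124.163 + 405.735 + 683.449 = 2370.86
h = 1/7 + (26.1429)²/2370.86 = 0.142857 + 0.288271 = 0.4311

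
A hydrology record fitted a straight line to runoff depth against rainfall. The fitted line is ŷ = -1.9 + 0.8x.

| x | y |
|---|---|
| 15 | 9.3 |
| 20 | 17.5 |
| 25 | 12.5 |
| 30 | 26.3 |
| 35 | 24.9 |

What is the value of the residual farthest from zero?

x=15: ŷ = -1.9 + 0.8·15 = 10.1; e = 9.3 − 10.1 = -0.8
x=20: ŷ = -1.9 + 0.8·20 = 14.1; e = 17.5 − 14.1 = 3.4
x=25: ŷ = -1.9 + 0.8·25 = 18.1; e = 12.5 − 18.1 = -5.6
x=30: ŷ = -1.9 + 0.8·30 = 22.1; e = 26.3 − 22.1 = 4.2
x=35: ŷ = -1.9 + 0.8·35 = 26.1; e = 24.9 − 26.1 = -1.2
Largest |e| is 5.6 at x = 25, residual -5.6.

e = -5.6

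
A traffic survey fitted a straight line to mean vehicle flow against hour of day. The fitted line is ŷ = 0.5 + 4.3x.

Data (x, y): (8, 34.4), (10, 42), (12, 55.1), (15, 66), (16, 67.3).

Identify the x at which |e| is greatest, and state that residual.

x=8: ŷ = 0.5 + 4.3·8 = 34.9; e = 34.4 − 34.9 = -0.5
x=10: ŷ = 0.5 + 4.3·10 = 43.5; e = 42 − 43.5 = -1.5
x=12: ŷ = 0.5 + 4.3·12 = 52.1; e = 55.1 − 52.1 = 3
x=15: ŷ = 0.5 + 4.3·15 = 65; e = 66 − 65 = 1
x=16: ŷ = 0.5 + 4.3·16 = 69.3; e = 67.3 − 69.3 = -2
Largest |e| is 3 at x = 12, residual 3.

x = 12, e = 3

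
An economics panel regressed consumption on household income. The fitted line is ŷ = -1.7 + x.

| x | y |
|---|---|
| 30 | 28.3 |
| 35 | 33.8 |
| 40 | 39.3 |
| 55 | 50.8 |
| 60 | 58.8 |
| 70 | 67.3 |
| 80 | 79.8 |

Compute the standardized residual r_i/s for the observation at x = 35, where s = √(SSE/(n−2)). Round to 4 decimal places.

x=30: ŷ = -1.7 + 30 = 28.3; r = 28.3 − 28.3 = 0
x=35: ŷ = -1.7 + 35 = 33.3; r = 33.8 − 33.3 = 0.5
x=40: ŷ = -1.7 + 40 = 38.3; r = 39.3 − 38.3 = 1
x=55: ŷ = -1.7 + 55 = 53.3; r = 50.8 − 53.3 = -2.5
x=60: ŷ = -1.7 + 60 = 58.3; r = 58.8 − 58.3 = 0.5
x=70: ŷ = -1.7 + 70 = 68.3; r = 67.3 − 68.3 = -1
x=80: ŷ = -1.7 + 80 = 78.3; r = 79.8 − 78.3 = 1.5
SSE = 0 + 0.25 + 1 + 6.25 + 0.25 + 1 + 2.25 = 11
s = √(11/5) = 1.48324
r/s = 0.5 / 1.48324 = 0.3371

0.3371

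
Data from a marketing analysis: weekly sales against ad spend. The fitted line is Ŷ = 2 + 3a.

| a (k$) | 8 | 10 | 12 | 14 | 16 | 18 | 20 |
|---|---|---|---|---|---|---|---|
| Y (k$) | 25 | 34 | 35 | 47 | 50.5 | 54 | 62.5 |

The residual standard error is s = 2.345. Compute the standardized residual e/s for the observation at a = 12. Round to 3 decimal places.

Ŷ = 2 + 3·12 = 38
e = 35 − 38 = -3
e/s = -3 / 2.345 = -1.279

-1.279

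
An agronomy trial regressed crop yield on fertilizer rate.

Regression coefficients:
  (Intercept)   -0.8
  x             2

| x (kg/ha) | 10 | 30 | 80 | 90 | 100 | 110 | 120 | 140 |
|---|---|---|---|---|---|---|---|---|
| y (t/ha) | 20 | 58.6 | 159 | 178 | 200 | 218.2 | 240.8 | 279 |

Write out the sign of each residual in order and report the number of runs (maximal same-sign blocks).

6 runs

x=10: ŷ = -0.8 + 2·10 = 19.2; e = 20 − 19.2 = 0.8
x=30: ŷ = -0.8 + 2·30 = 59.2; e = 58.6 − 59.2 = -0.6
x=80: ŷ = -0.8 + 2·80 = 159.2; e = 159 − 159.2 = -0.2
x=90: ŷ = -0.8 + 2·90 = 179.2; e = 178 − 179.2 = -1.2
x=100: ŷ = -0.8 + 2·100 = 199.2; e = 200 − 199.2 = 0.8
x=110: ŷ = -0.8 + 2·110 = 219.2; e = 218.2 − 219.2 = -1
x=120: ŷ = -0.8 + 2·120 = 239.2; e = 240.8 − 239.2 = 1.6
x=140: ŷ = -0.8 + 2·140 = 279.2; e = 279 − 279.2 = -0.2
Signs: + − − − + − + −
Runs: +×1, −×3, +×1, −×1, +×1, −×1 → 6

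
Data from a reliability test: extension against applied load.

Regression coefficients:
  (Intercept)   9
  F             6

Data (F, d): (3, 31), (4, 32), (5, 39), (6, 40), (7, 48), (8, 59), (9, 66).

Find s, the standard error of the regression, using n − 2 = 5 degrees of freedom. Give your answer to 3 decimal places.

F=3: ŷ = 9 + 6·3 = 27; r = 31 − 27 = 4
F=4: ŷ = 9 + 6·4 = 33; r = 32 − 33 = -1
F=5: ŷ = 9 + 6·5 = 39; r = 39 − 39 = 0
F=6: ŷ = 9 + 6·6 = 45; r = 40 − 45 = -5
F=7: ŷ = 9 + 6·7 = 51; r = 48 − 51 = -3
F=8: ŷ = 9 + 6·8 = 57; r = 59 − 57 = 2
F=9: ŷ = 9 + 6·9 = 63; r = 66 − 63 = 3
SSE = 16 + 1 + 0 + 25 + 9 + 4 + 9 = 64
s = √(64/5) = √12.8 ≈ 3.578

s = 3.578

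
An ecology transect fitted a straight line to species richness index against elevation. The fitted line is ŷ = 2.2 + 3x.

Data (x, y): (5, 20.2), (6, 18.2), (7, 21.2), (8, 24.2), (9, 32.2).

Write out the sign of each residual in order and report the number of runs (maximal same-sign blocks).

3 runs

x=5: ŷ = 2.2 + 3·5 = 17.2; e = 20.2 − 17.2 = 3
x=6: ŷ = 2.2 + 3·6 = 20.2; e = 18.2 − 20.2 = -2
x=7: ŷ = 2.2 + 3·7 = 23.2; e = 21.2 − 23.2 = -2
x=8: ŷ = 2.2 + 3·8 = 26.2; e = 24.2 − 26.2 = -2
x=9: ŷ = 2.2 + 3·9 = 29.2; e = 32.2 − 29.2 = 3
Signs: + − − − +
Runs: +×1, −×3, +×1 → 3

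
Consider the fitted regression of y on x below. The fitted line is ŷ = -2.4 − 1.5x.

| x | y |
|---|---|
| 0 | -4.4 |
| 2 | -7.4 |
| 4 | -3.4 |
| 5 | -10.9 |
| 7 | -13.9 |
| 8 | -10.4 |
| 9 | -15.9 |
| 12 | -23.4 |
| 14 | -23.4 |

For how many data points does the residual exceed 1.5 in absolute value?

x=0: ŷ = -2.4 − 1.5·0 = -2.4; r = -4.4 − (-2.4) = -2
x=2: ŷ = -2.4 − 1.5·2 = -5.4; r = -7.4 − (-5.4) = -2
x=4: ŷ = -2.4 − 1.5·4 = -8.4; r = -3.4 − (-8.4) = 5
x=5: ŷ = -2.4 − 1.5·5 = -9.9; r = -10.9 − (-9.9) = -1
x=7: ŷ = -2.4 − 1.5·7 = -12.9; r = -13.9 − (-12.9) = -1
x=8: ŷ = -2.4 − 1.5·8 = -14.4; r = -10.4 − (-14.4) = 4
x=9: ŷ = -2.4 − 1.5·9 = -15.9; r = -15.9 − (-15.9) = 0
x=12: ŷ = -2.4 − 1.5·12 = -20.4; r = -23.4 − (-20.4) = -3
x=14: ŷ = -2.4 − 1.5·14 = -23.4; r = -23.4 − (-23.4) = 0
|r| > 1.5: x=0 (|r|=2), x=2 (|r|=2), x=4 (|r|=5), x=8 (|r|=4), x=12 (|r|=3) → 5

5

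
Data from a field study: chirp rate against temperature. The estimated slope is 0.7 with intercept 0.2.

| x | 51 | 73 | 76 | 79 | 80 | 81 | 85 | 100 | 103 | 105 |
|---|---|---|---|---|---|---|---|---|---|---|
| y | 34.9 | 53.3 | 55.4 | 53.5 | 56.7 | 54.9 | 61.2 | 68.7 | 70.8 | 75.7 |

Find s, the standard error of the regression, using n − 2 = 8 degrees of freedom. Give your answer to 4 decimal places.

x=51: ŷ = 0.2 + 0.7·51 = 35.9; r = 34.9 − 35.9 = -1
x=73: ŷ = 0.2 + 0.7·73 = 51.3; r = 53.3 − 51.3 = 2
x=76: ŷ = 0.2 + 0.7·76 = 53.4; r = 55.4 − 53.4 = 2
x=79: ŷ = 0.2 + 0.7·79 = 55.5; r = 53.5 − 55.5 = -2
x=80: ŷ = 0.2 + 0.7·80 = 56.2; r = 56.7 − 56.2 = 0.5
x=81: ŷ = 0.2 + 0.7·81 = 56.9; r = 54.9 − 56.9 = -2
x=85: ŷ = 0.2 + 0.7·85 = 59.7; r = 61.2 − 59.7 = 1.5
x=100: ŷ = 0.2 + 0.7·100 = 70.2; r = 68.7 − 70.2 = -1.5
x=103: ŷ = 0.2 + 0.7·103 = 72.3; r = 70.8 − 72.3 = -1.5
x=105: ŷ = 0.2 + 0.7·105 = 73.7; r = 75.7 − 73.7 = 2
SSE = 1 + 4 + 4 + 4 + 0.25 + 4 + 2.25 + 2.25 + 2.25 + 4 = 28
s = √(28/8) = √3.5 ≈ 1.8708

s = 1.8708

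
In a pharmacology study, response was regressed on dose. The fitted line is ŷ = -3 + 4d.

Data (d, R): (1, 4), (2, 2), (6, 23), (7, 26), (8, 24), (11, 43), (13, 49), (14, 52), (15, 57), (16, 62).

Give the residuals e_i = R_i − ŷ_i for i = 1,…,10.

3, -3, 2, 1, -5, 2, 0, -1, 0, 1

d=1: ŷ = -3 + 4·1 = 1; e = 4 − 1 = 3
d=2: ŷ = -3 + 4·2 = 5; e = 2 − 5 = -3
d=6: ŷ = -3 + 4·6 = 21; e = 23 − 21 = 2
d=7: ŷ = -3 + 4·7 = 25; e = 26 − 25 = 1
d=8: ŷ = -3 + 4·8 = 29; e = 24 − 29 = -5
d=11: ŷ = -3 + 4·11 = 41; e = 43 − 41 = 2
d=13: ŷ = -3 + 4·13 = 49; e = 49 − 49 = 0
d=14: ŷ = -3 + 4·14 = 53; e = 52 − 53 = -1
d=15: ŷ = -3 + 4·15 = 57; e = 57 − 57 = 0
d=16: ŷ = -3 + 4·16 = 61; e = 62 − 61 = 1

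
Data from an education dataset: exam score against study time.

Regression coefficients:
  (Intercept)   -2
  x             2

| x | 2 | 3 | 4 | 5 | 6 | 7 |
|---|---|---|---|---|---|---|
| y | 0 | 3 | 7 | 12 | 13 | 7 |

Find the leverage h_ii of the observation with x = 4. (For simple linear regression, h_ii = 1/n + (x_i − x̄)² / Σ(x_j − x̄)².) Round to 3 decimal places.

h = 0.181

x̄ = (2 + 3 + 4 + 5 + 6 + 7)/6 = 4.5
Σ(x − x̄)² = 6.25 + 2.25 + 0.25 + 0.25 + 2.25 + 6.25 = 17.5
h = 1/6 + (-0.5)²/17.5 = 0.166667 + 0.0142857 = 0.181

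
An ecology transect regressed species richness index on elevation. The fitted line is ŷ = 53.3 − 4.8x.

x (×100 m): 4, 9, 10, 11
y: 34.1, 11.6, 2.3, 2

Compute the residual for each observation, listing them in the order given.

0, 1.5, -3, 1.5

x=4: ŷ = 53.3 − 4.8·4 = 34.1; r = 34.1 − 34.1 = 0
x=9: ŷ = 53.3 − 4.8·9 = 10.1; r = 11.6 − 10.1 = 1.5
x=10: ŷ = 53.3 − 4.8·10 = 5.3; r = 2.3 − 5.3 = -3
x=11: ŷ = 53.3 − 4.8·11 = 0.5; r = 2 − 0.5 = 1.5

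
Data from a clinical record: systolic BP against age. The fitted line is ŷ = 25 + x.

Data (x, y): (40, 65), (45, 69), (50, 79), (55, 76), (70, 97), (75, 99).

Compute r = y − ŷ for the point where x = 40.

r = 0

ŷ = 25 + 40 = 65
r = 65 − 65 = 0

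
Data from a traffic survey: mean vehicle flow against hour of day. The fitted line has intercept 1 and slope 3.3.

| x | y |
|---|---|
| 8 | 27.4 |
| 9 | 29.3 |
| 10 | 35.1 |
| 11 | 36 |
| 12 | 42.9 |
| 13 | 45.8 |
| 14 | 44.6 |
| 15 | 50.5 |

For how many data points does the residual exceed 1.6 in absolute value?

3

x=8: ŷ = 1 + 3.3·8 = 27.4; e = 27.4 − 27.4 = 0
x=9: ŷ = 1 + 3.3·9 = 30.7; e = 29.3 − 30.7 = -1.4
x=10: ŷ = 1 + 3.3·10 = 34; e = 35.1 − 34 = 1.1
x=11: ŷ = 1 + 3.3·11 = 37.3; e = 36 − 37.3 = -1.3
x=12: ŷ = 1 + 3.3·12 = 40.6; e = 42.9 − 40.6 = 2.3
x=13: ŷ = 1 + 3.3·13 = 43.9; e = 45.8 − 43.9 = 1.9
x=14: ŷ = 1 + 3.3·14 = 47.2; e = 44.6 − 47.2 = -2.6
x=15: ŷ = 1 + 3.3·15 = 50.5; e = 50.5 − 50.5 = 0
|e| > 1.6: x=12 (|e|=2.3), x=13 (|e|=1.9), x=14 (|e|=2.6) → 3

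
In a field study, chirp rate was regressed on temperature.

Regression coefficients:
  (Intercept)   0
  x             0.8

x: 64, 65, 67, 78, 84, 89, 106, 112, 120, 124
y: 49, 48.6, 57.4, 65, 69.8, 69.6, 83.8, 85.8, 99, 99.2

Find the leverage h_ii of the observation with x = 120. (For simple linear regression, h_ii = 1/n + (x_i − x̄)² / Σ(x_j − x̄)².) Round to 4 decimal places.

x̄ = (64 + 65 + 67 + 78 + 84 + 89 + 106 + 112 + 120 + 124)/10 = 90.9
Σ(x − x̄)² = 723.61 + 670.81 + 571.21 + 166.41 + 47.61 + 3.61 + 228.01 + 445.21 + 846.81 + 1095.61 = 4798.9
h = 1/10 + (29.1)²/4798.9 = 0.1 + 0.176459 = 0.2765

h = 0.2765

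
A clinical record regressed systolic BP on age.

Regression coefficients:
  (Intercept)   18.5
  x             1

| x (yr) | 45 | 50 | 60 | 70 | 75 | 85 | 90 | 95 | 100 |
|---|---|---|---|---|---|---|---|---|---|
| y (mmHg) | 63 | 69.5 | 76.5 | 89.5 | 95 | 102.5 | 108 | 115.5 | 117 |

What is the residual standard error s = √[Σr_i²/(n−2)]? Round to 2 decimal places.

s = 1.51

x=45: ŷ = 18.5 + 45 = 63.5; r = 63 − 63.5 = -0.5
x=50: ŷ = 18.5 + 50 = 68.5; r = 69.5 − 68.5 = 1
x=60: ŷ = 18.5 + 60 = 78.5; r = 76.5 − 78.5 = -2
x=70: ŷ = 18.5 + 70 = 88.5; r = 89.5 − 88.5 = 1
x=75: ŷ = 18.5 + 75 = 93.5; r = 95 − 93.5 = 1.5
x=85: ŷ = 18.5 + 85 = 103.5; r = 102.5 − 103.5 = -1
x=90: ŷ = 18.5 + 90 = 108.5; r = 108 − 108.5 = -0.5
x=95: ŷ = 18.5 + 95 = 113.5; r = 115.5 − 113.5 = 2
x=100: ŷ = 18.5 + 100 = 118.5; r = 117 − 118.5 = -1.5
SSE = 0.25 + 1 + 4 + 1 + 2.25 + 1 + 0.25 + 4 + 2.25 = 16
s = √(16/7) = √2.28571 ≈ 1.51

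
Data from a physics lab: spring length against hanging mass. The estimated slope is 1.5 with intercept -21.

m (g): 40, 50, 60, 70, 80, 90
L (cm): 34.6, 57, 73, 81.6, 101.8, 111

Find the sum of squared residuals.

SSE = 66.96

m=40: ŷ = -21 + 1.5·40 = 39; r = 34.6 − 39 = -4.4
m=50: ŷ = -21 + 1.5·50 = 54; r = 57 − 54 = 3
m=60: ŷ = -21 + 1.5·60 = 69; r = 73 − 69 = 4
m=70: ŷ = -21 + 1.5·70 = 84; r = 81.6 − 84 = -2.4
m=80: ŷ = -21 + 1.5·80 = 99; r = 101.8 − 99 = 2.8
m=90: ŷ = -21 + 1.5·90 = 114; r = 111 − 114 = -3
SSE = 19.36 + 9 + 16 + 5.76 + 7.84 + 9 = 66.96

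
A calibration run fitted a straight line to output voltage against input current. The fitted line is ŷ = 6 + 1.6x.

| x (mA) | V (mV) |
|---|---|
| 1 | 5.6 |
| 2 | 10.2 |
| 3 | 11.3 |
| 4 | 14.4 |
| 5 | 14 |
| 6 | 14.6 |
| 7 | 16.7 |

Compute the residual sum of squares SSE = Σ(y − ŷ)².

SSE = 10.5

x=1: ŷ = 6 + 1.6·1 = 7.6; r = 5.6 − 7.6 = -2
x=2: ŷ = 6 + 1.6·2 = 9.2; r = 10.2 − 9.2 = 1
x=3: ŷ = 6 + 1.6·3 = 10.8; r = 11.3 − 10.8 = 0.5
x=4: ŷ = 6 + 1.6·4 = 12.4; r = 14.4 − 12.4 = 2
x=5: ŷ = 6 + 1.6·5 = 14; r = 14 − 14 = 0
x=6: ŷ = 6 + 1.6·6 = 15.6; r = 14.6 − 15.6 = -1
x=7: ŷ = 6 + 1.6·7 = 17.2; r = 16.7 − 17.2 = -0.5
SSE = 4 + 1 + 0.25 + 4 + 0 + 1 + 0.25 = 10.5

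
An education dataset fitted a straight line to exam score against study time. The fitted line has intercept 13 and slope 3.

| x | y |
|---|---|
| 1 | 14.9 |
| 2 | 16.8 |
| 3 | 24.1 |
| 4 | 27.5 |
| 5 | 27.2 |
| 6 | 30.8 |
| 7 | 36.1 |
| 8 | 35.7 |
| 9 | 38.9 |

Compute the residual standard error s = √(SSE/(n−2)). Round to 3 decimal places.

x=1: ŷ = 13 + 3·1 = 16; r = 14.9 − 16 = -1.1
x=2: ŷ = 13 + 3·2 = 19; r = 16.8 − 19 = -2.2
x=3: ŷ = 13 + 3·3 = 22; r = 24.1 − 22 = 2.1
x=4: ŷ = 13 + 3·4 = 25; r = 27.5 − 25 = 2.5
x=5: ŷ = 13 + 3·5 = 28; r = 27.2 − 28 = -0.8
x=6: ŷ = 13 + 3·6 = 31; r = 30.8 − 31 = -0.2
x=7: ŷ = 13 + 3·7 = 34; r = 36.1 − 34 = 2.1
x=8: ŷ = 13 + 3·8 = 37; r = 35.7 − 37 = -1.3
x=9: ŷ = 13 + 3·9 = 40; r = 38.9 − 40 = -1.1
SSE = 1.21 + 4.84 + 4.41 + 6.25 + 0.64 + 0.04 + 4.41 + 1.69 + 1.21 = 24.7
s = √(24.7/7) = √3.52857 ≈ 1.878

s = 1.878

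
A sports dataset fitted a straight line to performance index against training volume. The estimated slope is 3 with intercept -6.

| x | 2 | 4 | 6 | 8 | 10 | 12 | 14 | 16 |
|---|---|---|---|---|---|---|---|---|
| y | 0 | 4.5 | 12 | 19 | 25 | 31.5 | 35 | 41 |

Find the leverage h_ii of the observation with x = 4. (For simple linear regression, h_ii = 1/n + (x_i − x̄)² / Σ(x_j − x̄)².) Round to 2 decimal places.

x̄ = (2 + 4 + 6 + 8 + 10 + 12 + 14 + 16)/8 = 9
Σ(x − x̄)² = 49 + 25 + 9 + 1 + 1 + 9 + 25 + 49 = 168
h = 1/8 + (-5)²/168 = 0.125 + 0.14881 = 0.27

h = 0.27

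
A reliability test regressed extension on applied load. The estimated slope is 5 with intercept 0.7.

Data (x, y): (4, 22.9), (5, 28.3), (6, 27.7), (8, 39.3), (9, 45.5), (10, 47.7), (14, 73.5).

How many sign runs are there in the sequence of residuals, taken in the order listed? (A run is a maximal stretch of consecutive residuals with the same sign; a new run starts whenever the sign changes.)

x=4: ŷ = 0.7 + 5·4 = 20.7; e = 22.9 − 20.7 = 2.2
x=5: ŷ = 0.7 + 5·5 = 25.7; e = 28.3 − 25.7 = 2.6
x=6: ŷ = 0.7 + 5·6 = 30.7; e = 27.7 − 30.7 = -3
x=8: ŷ = 0.7 + 5·8 = 40.7; e = 39.3 − 40.7 = -1.4
x=9: ŷ = 0.7 + 5·9 = 45.7; e = 45.5 − 45.7 = -0.2
x=10: ŷ = 0.7 + 5·10 = 50.7; e = 47.7 − 50.7 = -3
x=14: ŷ = 0.7 + 5·14 = 70.7; e = 73.5 − 70.7 = 2.8
Signs: + + − − − − +
Runs: +×2, −×4, +×1 → 3

3 runs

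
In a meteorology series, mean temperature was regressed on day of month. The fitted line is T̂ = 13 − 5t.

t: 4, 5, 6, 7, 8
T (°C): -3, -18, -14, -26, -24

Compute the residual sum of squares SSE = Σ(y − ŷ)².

t=4: T̂ = 13 − 5·4 = -7; r = -3 − (-7) = 4
t=5: T̂ = 13 − 5·5 = -12; r = -18 − (-12) = -6
t=6: T̂ = 13 − 5·6 = -17; r = -14 − (-17) = 3
t=7: T̂ = 13 − 5·7 = -22; r = -26 − (-22) = -4
t=8: T̂ = 13 − 5·8 = -27; r = -24 − (-27) = 3
SSE = 16 + 36 + 9 + 16 + 9 = 86

SSE = 86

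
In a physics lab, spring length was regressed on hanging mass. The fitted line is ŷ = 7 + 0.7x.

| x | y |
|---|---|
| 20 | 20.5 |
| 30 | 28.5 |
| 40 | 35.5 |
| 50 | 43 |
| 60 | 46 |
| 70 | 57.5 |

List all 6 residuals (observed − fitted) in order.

x=20: ŷ = 7 + 0.7·20 = 21; r = 20.5 − 21 = -0.5
x=30: ŷ = 7 + 0.7·30 = 28; r = 28.5 − 28 = 0.5
x=40: ŷ = 7 + 0.7·40 = 35; r = 35.5 − 35 = 0.5
x=50: ŷ = 7 + 0.7·50 = 42; r = 43 − 42 = 1
x=60: ŷ = 7 + 0.7·60 = 49; r = 46 − 49 = -3
x=70: ŷ = 7 + 0.7·70 = 56; r = 57.5 − 56 = 1.5

-0.5, 0.5, 0.5, 1, -3, 1.5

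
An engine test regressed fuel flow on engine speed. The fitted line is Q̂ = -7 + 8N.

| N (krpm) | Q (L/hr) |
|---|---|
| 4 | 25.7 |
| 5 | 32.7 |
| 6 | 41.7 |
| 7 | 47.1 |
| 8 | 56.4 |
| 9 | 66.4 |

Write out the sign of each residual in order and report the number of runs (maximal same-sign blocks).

N=4: Q̂ = -7 + 8·4 = 25; r = 25.7 − 25 = 0.7
N=5: Q̂ = -7 + 8·5 = 33; r = 32.7 − 33 = -0.3
N=6: Q̂ = -7 + 8·6 = 41; r = 41.7 − 41 = 0.7
N=7: Q̂ = -7 + 8·7 = 49; r = 47.1 − 49 = -1.9
N=8: Q̂ = -7 + 8·8 = 57; r = 56.4 − 57 = -0.6
N=9: Q̂ = -7 + 8·9 = 65; r = 66.4 − 65 = 1.4
Signs: + − + − − +
Runs: +×1, −×1, +×1, −×2, +×1 → 5

5 runs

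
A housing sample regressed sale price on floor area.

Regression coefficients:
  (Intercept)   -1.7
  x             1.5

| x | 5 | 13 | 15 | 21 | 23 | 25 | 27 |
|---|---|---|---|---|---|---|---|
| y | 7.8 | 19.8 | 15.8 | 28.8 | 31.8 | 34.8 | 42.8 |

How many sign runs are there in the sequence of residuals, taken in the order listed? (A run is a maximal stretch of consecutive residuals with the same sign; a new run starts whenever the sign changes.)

x=5: ŷ = -1.7 + 1.5·5 = 5.8; r = 7.8 − 5.8 = 2
x=13: ŷ = -1.7 + 1.5·13 = 17.8; r = 19.8 − 17.8 = 2
x=15: ŷ = -1.7 + 1.5·15 = 20.8; r = 15.8 − 20.8 = -5
x=21: ŷ = -1.7 + 1.5·21 = 29.8; r = 28.8 − 29.8 = -1
x=23: ŷ = -1.7 + 1.5·23 = 32.8; r = 31.8 − 32.8 = -1
x=25: ŷ = -1.7 + 1.5·25 = 35.8; r = 34.8 − 35.8 = -1
x=27: ŷ = -1.7 + 1.5·27 = 38.8; r = 42.8 − 38.8 = 4
Signs: + + − − − − +
Runs: +×2, −×4, +×1 → 3

3 runs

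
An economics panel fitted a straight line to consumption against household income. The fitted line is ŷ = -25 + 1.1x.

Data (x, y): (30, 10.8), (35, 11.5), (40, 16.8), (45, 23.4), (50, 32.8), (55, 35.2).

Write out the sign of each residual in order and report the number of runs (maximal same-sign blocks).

x=30: ŷ = -25 + 1.1·30 = 8; e = 10.8 − 8 = 2.8
x=35: ŷ = -25 + 1.1·35 = 13.5; e = 11.5 − 13.5 = -2
x=40: ŷ = -25 + 1.1·40 = 19; e = 16.8 − 19 = -2.2
x=45: ŷ = -25 + 1.1·45 = 24.5; e = 23.4 − 24.5 = -1.1
x=50: ŷ = -25 + 1.1·50 = 30; e = 32.8 − 30 = 2.8
x=55: ŷ = -25 + 1.1·55 = 35.5; e = 35.2 − 35.5 = -0.3
Signs: + − − − + −
Runs: +×1, −×3, +×1, −×1 → 4

4 runs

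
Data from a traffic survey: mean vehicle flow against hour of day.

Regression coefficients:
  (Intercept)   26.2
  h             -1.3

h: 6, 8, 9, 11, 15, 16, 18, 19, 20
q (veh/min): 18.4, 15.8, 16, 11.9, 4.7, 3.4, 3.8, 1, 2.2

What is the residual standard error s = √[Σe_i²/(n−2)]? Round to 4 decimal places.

h=6: q̂ = 26.2 − 1.3·6 = 18.4; e = 18.4 − 18.4 = 0
h=8: q̂ = 26.2 − 1.3·8 = 15.8; e = 15.8 − 15.8 = 0
h=9: q̂ = 26.2 − 1.3·9 = 14.5; e = 16 − 14.5 = 1.5
h=11: q̂ = 26.2 − 1.3·11 = 11.9; e = 11.9 − 11.9 = 0
h=15: q̂ = 26.2 − 1.3·15 = 6.7; e = 4.7 − 6.7 = -2
h=16: q̂ = 26.2 − 1.3·16 = 5.4; e = 3.4 − 5.4 = -2
h=18: q̂ = 26.2 − 1.3·18 = 2.8; e = 3.8 − 2.8 = 1
h=19: q̂ = 26.2 − 1.3·19 = 1.5; e = 1 − 1.5 = -0.5
h=20: q̂ = 26.2 − 1.3·20 = 0.2; e = 2.2 − 0.2 = 2
SSE = 0 + 0 + 2.25 + 0 + 4 + 4 + 1 + 0.25 + 4 = 15.5
s = √(15.5/7) = √2.21429 ≈ 1.4880

s = 1.4880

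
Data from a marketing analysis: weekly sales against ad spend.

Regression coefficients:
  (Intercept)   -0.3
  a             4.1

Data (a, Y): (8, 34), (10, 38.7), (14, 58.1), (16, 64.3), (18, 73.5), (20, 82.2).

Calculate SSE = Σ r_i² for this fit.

a=8: ŷ = -0.3 + 4.1·8 = 32.5; r = 34 − 32.5 = 1.5
a=10: ŷ = -0.3 + 4.1·10 = 40.7; r = 38.7 − 40.7 = -2
a=14: ŷ = -0.3 + 4.1·14 = 57.1; r = 58.1 − 57.1 = 1
a=16: ŷ = -0.3 + 4.1·16 = 65.3; r = 64.3 − 65.3 = -1
a=18: ŷ = -0.3 + 4.1·18 = 73.5; r = 73.5 − 73.5 = 0
a=20: ŷ = -0.3 + 4.1·20 = 81.7; r = 82.2 − 81.7 = 0.5
SSE = 2.25 + 4 + 1 + 1 + 0 + 0.25 = 8.5

SSE = 8.5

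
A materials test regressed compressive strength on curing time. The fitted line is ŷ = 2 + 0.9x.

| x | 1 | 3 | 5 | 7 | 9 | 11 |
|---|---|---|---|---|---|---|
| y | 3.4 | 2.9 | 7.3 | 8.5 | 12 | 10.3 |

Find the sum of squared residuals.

x=1: ŷ = 2 + 0.9·1 = 2.9; r = 3.4 − 2.9 = 0.5
x=3: ŷ = 2 + 0.9·3 = 4.7; r = 2.9 − 4.7 = -1.8
x=5: ŷ = 2 + 0.9·5 = 6.5; r = 7.3 − 6.5 = 0.8
x=7: ŷ = 2 + 0.9·7 = 8.3; r = 8.5 − 8.3 = 0.2
x=9: ŷ = 2 + 0.9·9 = 10.1; r = 12 − 10.1 = 1.9
x=11: ŷ = 2 + 0.9·11 = 11.9; r = 10.3 − 11.9 = -1.6
SSE = 0.25 + 3.24 + 0.64 + 0.04 + 3.61 + 2.56 = 10.34

SSE = 10.34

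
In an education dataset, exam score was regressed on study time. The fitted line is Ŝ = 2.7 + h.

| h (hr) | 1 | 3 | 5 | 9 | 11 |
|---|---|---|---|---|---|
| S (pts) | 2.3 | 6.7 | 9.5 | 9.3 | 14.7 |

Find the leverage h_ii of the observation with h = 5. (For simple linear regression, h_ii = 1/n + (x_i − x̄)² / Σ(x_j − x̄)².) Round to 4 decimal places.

h̄ = (1 + 3 + 5 + 9 + 11)/5 = 5.8
Σ(h − h̄)² = 23.04 + 7.84 + 0.64 + 10.24 + 27.04 = 68.8
h = 1/5 + (-0.8)²/68.8 = 0.2 + 0.00930233 = 0.2093

h = 0.2093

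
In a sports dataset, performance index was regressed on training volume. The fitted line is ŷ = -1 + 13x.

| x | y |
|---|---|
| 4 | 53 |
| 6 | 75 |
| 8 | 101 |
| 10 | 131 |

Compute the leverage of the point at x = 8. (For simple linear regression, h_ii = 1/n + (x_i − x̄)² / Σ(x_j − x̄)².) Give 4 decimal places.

h = 0.3000

x̄ = (4 + 6 + 8 + 10)/4 = 7
Σ(x − x̄)² = 9 + 1 + 1 + 9 = 20
h = 1/4 + (1)²/20 = 0.25 + 0.05 = 0.3000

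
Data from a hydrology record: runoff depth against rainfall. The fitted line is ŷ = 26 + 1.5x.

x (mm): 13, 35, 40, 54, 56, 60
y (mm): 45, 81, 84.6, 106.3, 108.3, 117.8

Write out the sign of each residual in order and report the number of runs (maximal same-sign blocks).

x=13: ŷ = 26 + 1.5·13 = 45.5; e = 45 − 45.5 = -0.5
x=35: ŷ = 26 + 1.5·35 = 78.5; e = 81 − 78.5 = 2.5
x=40: ŷ = 26 + 1.5·40 = 86; e = 84.6 − 86 = -1.4
x=54: ŷ = 26 + 1.5·54 = 107; e = 106.3 − 107 = -0.7
x=56: ŷ = 26 + 1.5·56 = 110; e = 108.3 − 110 = -1.7
x=60: ŷ = 26 + 1.5·60 = 116; e = 117.8 − 116 = 1.8
Signs: − + − − − +
Runs: −×1, +×1, −×3, +×1 → 4

4 runs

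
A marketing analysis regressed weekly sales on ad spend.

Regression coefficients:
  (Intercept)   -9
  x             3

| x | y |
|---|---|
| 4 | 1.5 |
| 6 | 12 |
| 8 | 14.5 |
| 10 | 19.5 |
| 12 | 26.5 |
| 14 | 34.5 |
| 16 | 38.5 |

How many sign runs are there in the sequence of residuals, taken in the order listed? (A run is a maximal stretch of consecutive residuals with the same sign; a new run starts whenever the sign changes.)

x=4: ŷ = -9 + 3·4 = 3; e = 1.5 − 3 = -1.5
x=6: ŷ = -9 + 3·6 = 9; e = 12 − 9 = 3
x=8: ŷ = -9 + 3·8 = 15; e = 14.5 − 15 = -0.5
x=10: ŷ = -9 + 3·10 = 21; e = 19.5 − 21 = -1.5
x=12: ŷ = -9 + 3·12 = 27; e = 26.5 − 27 = -0.5
x=14: ŷ = -9 + 3·14 = 33; e = 34.5 − 33 = 1.5
x=16: ŷ = -9 + 3·16 = 39; e = 38.5 − 39 = -0.5
Signs: − + − − − + −
Runs: −×1, +×1, −×3, +×1, −×1 → 5

5 runs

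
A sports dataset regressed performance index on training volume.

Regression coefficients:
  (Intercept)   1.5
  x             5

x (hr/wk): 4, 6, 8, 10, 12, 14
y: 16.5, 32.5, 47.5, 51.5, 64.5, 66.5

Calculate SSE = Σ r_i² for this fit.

x=4: ŷ = 1.5 + 5·4 = 21.5; r = 16.5 − 21.5 = -5
x=6: ŷ = 1.5 + 5·6 = 31.5; r = 32.5 − 31.5 = 1
x=8: ŷ = 1.5 + 5·8 = 41.5; r = 47.5 − 41.5 = 6
x=10: ŷ = 1.5 + 5·10 = 51.5; r = 51.5 − 51.5 = 0
x=12: ŷ = 1.5 + 5·12 = 61.5; r = 64.5 − 61.5 = 3
x=14: ŷ = 1.5 + 5·14 = 71.5; r = 66.5 − 71.5 = -5
SSE = 25 + 1 + 36 + 0 + 9 + 25 = 96

SSE = 96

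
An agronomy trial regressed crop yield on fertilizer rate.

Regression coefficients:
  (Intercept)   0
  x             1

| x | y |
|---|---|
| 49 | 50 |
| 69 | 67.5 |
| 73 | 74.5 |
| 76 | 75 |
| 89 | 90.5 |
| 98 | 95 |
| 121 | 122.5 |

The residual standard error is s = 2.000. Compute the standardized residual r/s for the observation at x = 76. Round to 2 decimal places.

ŷ = 76 = 76
r = 75 − 76 = -1
r/s = -1 / 2.000 = -0.50

-0.50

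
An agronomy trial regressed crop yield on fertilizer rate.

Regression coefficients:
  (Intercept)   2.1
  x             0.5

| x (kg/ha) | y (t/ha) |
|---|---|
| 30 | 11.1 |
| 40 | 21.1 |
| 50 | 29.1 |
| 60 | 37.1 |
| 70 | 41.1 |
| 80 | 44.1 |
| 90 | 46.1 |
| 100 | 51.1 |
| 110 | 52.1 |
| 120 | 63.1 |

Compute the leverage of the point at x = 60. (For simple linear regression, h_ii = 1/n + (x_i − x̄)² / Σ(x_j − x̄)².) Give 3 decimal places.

h = 0.127

x̄ = (30 + 40 + 50 + 60 + 70 + 80 + 90 + 100 + 110 + 120)/10 = 75
Σ(x − x̄)² = 2025 + 1225 + 625 + 225 + 25 + 25 + 225 + 625 + 1225 + 2025 = 8250
h = 1/10 + (-15)²/8250 = 0.1 + 0.0272727 = 0.127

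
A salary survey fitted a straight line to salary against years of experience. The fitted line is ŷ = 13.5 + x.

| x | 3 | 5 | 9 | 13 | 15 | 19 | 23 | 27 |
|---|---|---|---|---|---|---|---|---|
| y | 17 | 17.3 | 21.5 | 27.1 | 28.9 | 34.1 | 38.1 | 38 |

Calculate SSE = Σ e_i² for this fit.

x=3: ŷ = 13.5 + 3 = 16.5; e = 17 − 16.5 = 0.5
x=5: ŷ = 13.5 + 5 = 18.5; e = 17.3 − 18.5 = -1.2
x=9: ŷ = 13.5 + 9 = 22.5; e = 21.5 − 22.5 = -1
x=13: ŷ = 13.5 + 13 = 26.5; e = 27.1 − 26.5 = 0.6
x=15: ŷ = 13.5 + 15 = 28.5; e = 28.9 − 28.5 = 0.4
x=19: ŷ = 13.5 + 19 = 32.5; e = 34.1 − 32.5 = 1.6
x=23: ŷ = 13.5 + 23 = 36.5; e = 38.1 − 36.5 = 1.6
x=27: ŷ = 13.5 + 27 = 40.5; e = 38 − 40.5 = -2.5
SSE = 0.25 + 1.44 + 1 + 0.36 + 0.16 + 2.56 + 2.56 + 6.25 = 14.58

SSE = 14.58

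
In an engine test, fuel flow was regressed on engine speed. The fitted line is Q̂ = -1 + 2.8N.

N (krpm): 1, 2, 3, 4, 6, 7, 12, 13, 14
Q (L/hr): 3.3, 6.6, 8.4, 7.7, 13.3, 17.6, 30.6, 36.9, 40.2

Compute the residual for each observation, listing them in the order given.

N=1: Q̂ = -1 + 2.8·1 = 1.8; e = 3.3 − 1.8 = 1.5
N=2: Q̂ = -1 + 2.8·2 = 4.6; e = 6.6 − 4.6 = 2
N=3: Q̂ = -1 + 2.8·3 = 7.4; e = 8.4 − 7.4 = 1
N=4: Q̂ = -1 + 2.8·4 = 10.2; e = 7.7 − 10.2 = -2.5
N=6: Q̂ = -1 + 2.8·6 = 15.8; e = 13.3 − 15.8 = -2.5
N=7: Q̂ = -1 + 2.8·7 = 18.6; e = 17.6 − 18.6 = -1
N=12: Q̂ = -1 + 2.8·12 = 32.6; e = 30.6 − 32.6 = -2
N=13: Q̂ = -1 + 2.8·13 = 35.4; e = 36.9 − 35.4 = 1.5
N=14: Q̂ = -1 + 2.8·14 = 38.2; e = 40.2 − 38.2 = 2

1.5, 2, 1, -2.5, -2.5, -1, -2, 1.5, 2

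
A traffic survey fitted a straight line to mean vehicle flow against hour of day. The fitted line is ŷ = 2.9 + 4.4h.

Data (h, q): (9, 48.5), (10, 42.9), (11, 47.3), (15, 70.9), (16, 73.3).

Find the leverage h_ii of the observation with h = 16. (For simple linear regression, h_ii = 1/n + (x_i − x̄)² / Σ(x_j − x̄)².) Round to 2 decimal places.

h̄ = (9 + 10 + 11 + 15 + 16)/5 = 12.2
Σ(h − h̄)² = 10.24 + 4.84 + 1.44 + 7.84 + 14.44 = 38.8
h = 1/5 + (3.8)²/38.8 = 0.2 + 0.372165 = 0.57

h = 0.57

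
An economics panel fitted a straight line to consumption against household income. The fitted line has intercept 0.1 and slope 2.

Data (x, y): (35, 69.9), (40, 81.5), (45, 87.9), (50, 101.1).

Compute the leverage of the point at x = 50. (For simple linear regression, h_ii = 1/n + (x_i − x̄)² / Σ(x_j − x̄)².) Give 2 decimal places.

x̄ = (35 + 40 + 45 + 50)/4 = 42.5
Σ(x − x̄)² = 56.25 + 6.25 + 6.25 + 56.25 = 125
h = 1/4 + (7.5)²/125 = 0.25 + 0.45 = 0.70

h = 0.70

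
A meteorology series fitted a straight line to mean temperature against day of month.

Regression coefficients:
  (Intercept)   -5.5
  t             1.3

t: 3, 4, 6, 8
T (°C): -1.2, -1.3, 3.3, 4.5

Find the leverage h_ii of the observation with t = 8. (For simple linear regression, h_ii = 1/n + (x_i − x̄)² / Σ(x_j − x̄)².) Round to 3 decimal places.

t̄ = (3 + 4 + 6 + 8)/4 = 5.25
Σ(t − t̄)² = 5.0625 + 1.5625 + 0.5625 + 7.5625 = 14.75
h = 1/4 + (2.75)²/14.75 = 0.25 + 0.512712 = 0.763

h = 0.763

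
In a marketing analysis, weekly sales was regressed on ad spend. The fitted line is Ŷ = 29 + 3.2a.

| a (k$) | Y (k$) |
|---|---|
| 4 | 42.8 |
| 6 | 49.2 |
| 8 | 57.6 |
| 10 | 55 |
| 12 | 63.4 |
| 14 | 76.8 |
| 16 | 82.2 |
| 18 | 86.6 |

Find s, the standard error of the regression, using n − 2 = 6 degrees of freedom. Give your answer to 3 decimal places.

a=4: Ŷ = 29 + 3.2·4 = 41.8; r = 42.8 − 41.8 = 1
a=6: Ŷ = 29 + 3.2·6 = 48.2; r = 49.2 − 48.2 = 1
a=8: Ŷ = 29 + 3.2·8 = 54.6; r = 57.6 − 54.6 = 3
a=10: Ŷ = 29 + 3.2·10 = 61; r = 55 − 61 = -6
a=12: Ŷ = 29 + 3.2·12 = 67.4; r = 63.4 − 67.4 = -4
a=14: Ŷ = 29 + 3.2·14 = 73.8; r = 76.8 − 73.8 = 3
a=16: Ŷ = 29 + 3.2·16 = 80.2; r = 82.2 − 80.2 = 2
a=18: Ŷ = 29 + 3.2·18 = 86.6; r = 86.6 − 86.6 = 0
SSE = 1 + 1 + 9 + 36 + 16 + 9 + 4 + 0 = 76
s = √(76/6) = √12.6667 ≈ 3.559

s = 3.559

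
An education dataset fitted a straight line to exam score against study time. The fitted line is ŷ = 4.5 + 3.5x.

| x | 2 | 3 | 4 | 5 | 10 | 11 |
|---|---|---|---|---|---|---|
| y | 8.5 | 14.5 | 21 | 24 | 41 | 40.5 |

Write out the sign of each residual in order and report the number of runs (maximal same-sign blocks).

x=2: ŷ = 4.5 + 3.5·2 = 11.5; e = 8.5 − 11.5 = -3
x=3: ŷ = 4.5 + 3.5·3 = 15; e = 14.5 − 15 = -0.5
x=4: ŷ = 4.5 + 3.5·4 = 18.5; e = 21 − 18.5 = 2.5
x=5: ŷ = 4.5 + 3.5·5 = 22; e = 24 − 22 = 2
x=10: ŷ = 4.5 + 3.5·10 = 39.5; e = 41 − 39.5 = 1.5
x=11: ŷ = 4.5 + 3.5·11 = 43; e = 40.5 − 43 = -2.5
Signs: − − + + + −
Runs: −×2, +×3, −×1 → 3

3 runs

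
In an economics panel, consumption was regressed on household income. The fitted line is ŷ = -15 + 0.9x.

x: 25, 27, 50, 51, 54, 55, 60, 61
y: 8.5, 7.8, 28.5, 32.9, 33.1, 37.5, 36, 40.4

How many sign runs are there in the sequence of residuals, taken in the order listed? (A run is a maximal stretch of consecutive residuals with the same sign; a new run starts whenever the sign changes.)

x=25: ŷ = -15 + 0.9·25 = 7.5; r = 8.5 − 7.5 = 1
x=27: ŷ = -15 + 0.9·27 = 9.3; r = 7.8 − 9.3 = -1.5
x=50: ŷ = -15 + 0.9·50 = 30; r = 28.5 − 30 = -1.5
x=51: ŷ = -15 + 0.9·51 = 30.9; r = 32.9 − 30.9 = 2
x=54: ŷ = -15 + 0.9·54 = 33.6; r = 33.1 − 33.6 = -0.5
x=55: ŷ = -15 + 0.9·55 = 34.5; r = 37.5 − 34.5 = 3
x=60: ŷ = -15 + 0.9·60 = 39; r = 36 − 39 = -3
x=61: ŷ = -15 + 0.9·61 = 39.9; r = 40.4 − 39.9 = 0.5
Signs: + − − + − + − +
Runs: +×1, −×2, +×1, −×1, +×1, −×1, +×1 → 7

7 runs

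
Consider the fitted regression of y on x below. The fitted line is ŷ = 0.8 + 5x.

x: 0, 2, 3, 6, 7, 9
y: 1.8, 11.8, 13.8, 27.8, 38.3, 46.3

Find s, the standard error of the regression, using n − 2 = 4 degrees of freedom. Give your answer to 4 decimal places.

x=0: ŷ = 0.8 + 5·0 = 0.8; r = 1.8 − 0.8 = 1
x=2: ŷ = 0.8 + 5·2 = 10.8; r = 11.8 − 10.8 = 1
x=3: ŷ = 0.8 + 5·3 = 15.8; r = 13.8 − 15.8 = -2
x=6: ŷ = 0.8 + 5·6 = 30.8; r = 27.8 − 30.8 = -3
x=7: ŷ = 0.8 + 5·7 = 35.8; r = 38.3 − 35.8 = 2.5
x=9: ŷ = 0.8 + 5·9 = 45.8; r = 46.3 − 45.8 = 0.5
SSE = 1 + 1 + 4 + 9 + 6.25 + 0.25 = 21.5
s = √(21.5/4) = √5.375 ≈ 2.3184

s = 2.3184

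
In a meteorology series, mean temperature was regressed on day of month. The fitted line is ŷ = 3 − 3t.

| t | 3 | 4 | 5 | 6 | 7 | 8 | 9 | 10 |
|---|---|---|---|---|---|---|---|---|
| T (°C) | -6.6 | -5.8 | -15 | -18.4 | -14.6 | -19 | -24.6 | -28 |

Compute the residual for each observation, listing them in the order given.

-0.6, 3.2, -3, -3.4, 3.4, 2, -0.6, -1

t=3: ŷ = 3 − 3·3 = -6; r = -6.6 − (-6) = -0.6
t=4: ŷ = 3 − 3·4 = -9; r = -5.8 − (-9) = 3.2
t=5: ŷ = 3 − 3·5 = -12; r = -15 − (-12) = -3
t=6: ŷ = 3 − 3·6 = -15; r = -18.4 − (-15) = -3.4
t=7: ŷ = 3 − 3·7 = -18; r = -14.6 − (-18) = 3.4
t=8: ŷ = 3 − 3·8 = -21; r = -19 − (-21) = 2
t=9: ŷ = 3 − 3·9 = -24; r = -24.6 − (-24) = -0.6
t=10: ŷ = 3 − 3·10 = -27; r = -28 − (-27) = -1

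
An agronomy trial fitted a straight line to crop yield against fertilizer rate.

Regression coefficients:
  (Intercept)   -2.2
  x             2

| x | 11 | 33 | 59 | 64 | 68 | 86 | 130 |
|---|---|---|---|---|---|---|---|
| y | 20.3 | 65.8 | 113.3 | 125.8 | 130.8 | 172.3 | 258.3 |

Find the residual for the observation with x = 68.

e = -3

ŷ = -2.2 + 2·68 = 133.8
e = 130.8 − 133.8 = -3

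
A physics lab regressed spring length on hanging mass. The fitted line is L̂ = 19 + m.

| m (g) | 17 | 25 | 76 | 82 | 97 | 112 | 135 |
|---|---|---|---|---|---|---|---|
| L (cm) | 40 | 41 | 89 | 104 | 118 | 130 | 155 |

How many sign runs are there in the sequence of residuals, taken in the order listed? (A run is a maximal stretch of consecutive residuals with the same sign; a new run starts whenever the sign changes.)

5 runs

m=17: L̂ = 19 + 17 = 36; e = 40 − 36 = 4
m=25: L̂ = 19 + 25 = 44; e = 41 − 44 = -3
m=76: L̂ = 19 + 76 = 95; e = 89 − 95 = -6
m=82: L̂ = 19 + 82 = 101; e = 104 − 101 = 3
m=97: L̂ = 19 + 97 = 116; e = 118 − 116 = 2
m=112: L̂ = 19 + 112 = 131; e = 130 − 131 = -1
m=135: L̂ = 19 + 135 = 154; e = 155 − 154 = 1
Signs: + − − + + − +
Runs: +×1, −×2, +×2, −×1, +×1 → 5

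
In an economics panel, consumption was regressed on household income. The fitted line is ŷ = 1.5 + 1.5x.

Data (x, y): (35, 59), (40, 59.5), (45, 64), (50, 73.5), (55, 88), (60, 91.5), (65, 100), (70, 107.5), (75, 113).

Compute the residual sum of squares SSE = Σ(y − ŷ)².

x=35: ŷ = 1.5 + 1.5·35 = 54; r = 59 − 54 = 5
x=40: ŷ = 1.5 + 1.5·40 = 61.5; r = 59.5 − 61.5 = -2
x=45: ŷ = 1.5 + 1.5·45 = 69; r = 64 − 69 = -5
x=50: ŷ = 1.5 + 1.5·50 = 76.5; r = 73.5 − 76.5 = -3
x=55: ŷ = 1.5 + 1.5·55 = 84; r = 88 − 84 = 4
x=60: ŷ = 1.5 + 1.5·60 = 91.5; r = 91.5 − 91.5 = 0
x=65: ŷ = 1.5 + 1.5·65 = 99; r = 100 − 99 = 1
x=70: ŷ = 1.5 + 1.5·70 = 106.5; r = 107.5 − 106.5 = 1
x=75: ŷ = 1.5 + 1.5·75 = 114; r = 113 − 114 = -1
SSE = 25 + 4 + 25 + 9 + 16 + 0 + 1 + 1 + 1 = 82

SSE = 82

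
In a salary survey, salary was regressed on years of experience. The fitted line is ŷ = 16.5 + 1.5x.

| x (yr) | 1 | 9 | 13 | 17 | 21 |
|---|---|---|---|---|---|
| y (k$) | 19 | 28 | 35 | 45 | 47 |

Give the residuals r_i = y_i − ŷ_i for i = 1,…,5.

1, -2, -1, 3, -1

x=1: ŷ = 16.5 + 1.5·1 = 18; r = 19 − 18 = 1
x=9: ŷ = 16.5 + 1.5·9 = 30; r = 28 − 30 = -2
x=13: ŷ = 16.5 + 1.5·13 = 36; r = 35 − 36 = -1
x=17: ŷ = 16.5 + 1.5·17 = 42; r = 45 − 42 = 3
x=21: ŷ = 16.5 + 1.5·21 = 48; r = 47 − 48 = -1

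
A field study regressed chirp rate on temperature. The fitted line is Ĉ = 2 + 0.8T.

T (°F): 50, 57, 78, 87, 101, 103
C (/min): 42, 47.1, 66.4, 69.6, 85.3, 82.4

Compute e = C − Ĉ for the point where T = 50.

Ĉ = 2 + 0.8·50 = 42
e = 42 − 42 = 0

e = 0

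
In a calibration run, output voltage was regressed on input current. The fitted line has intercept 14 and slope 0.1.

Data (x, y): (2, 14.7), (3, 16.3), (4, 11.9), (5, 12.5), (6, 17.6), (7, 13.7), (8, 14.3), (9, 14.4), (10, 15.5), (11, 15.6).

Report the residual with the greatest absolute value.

e = 3

x=2: ŷ = 14 + 0.1·2 = 14.2; e = 14.7 − 14.2 = 0.5
x=3: ŷ = 14 + 0.1·3 = 14.3; e = 16.3 − 14.3 = 2
x=4: ŷ = 14 + 0.1·4 = 14.4; e = 11.9 − 14.4 = -2.5
x=5: ŷ = 14 + 0.1·5 = 14.5; e = 12.5 − 14.5 = -2
x=6: ŷ = 14 + 0.1·6 = 14.6; e = 17.6 − 14.6 = 3
x=7: ŷ = 14 + 0.1·7 = 14.7; e = 13.7 − 14.7 = -1
x=8: ŷ = 14 + 0.1·8 = 14.8; e = 14.3 − 14.8 = -0.5
x=9: ŷ = 14 + 0.1·9 = 14.9; e = 14.4 − 14.9 = -0.5
x=10: ŷ = 14 + 0.1·10 = 15; e = 15.5 − 15 = 0.5
x=11: ŷ = 14 + 0.1·11 = 15.1; e = 15.6 − 15.1 = 0.5
Largest |e| is 3 at x = 6, residual 3.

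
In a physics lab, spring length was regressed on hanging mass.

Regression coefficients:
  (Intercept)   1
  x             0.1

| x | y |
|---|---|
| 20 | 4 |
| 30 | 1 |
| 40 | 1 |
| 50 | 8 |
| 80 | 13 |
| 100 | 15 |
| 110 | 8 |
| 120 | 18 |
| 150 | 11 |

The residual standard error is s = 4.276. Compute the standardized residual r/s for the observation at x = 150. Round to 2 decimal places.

-1.17

ŷ = 1 + 0.1·150 = 16
r = 11 − 16 = -5
r/s = -5 / 4.276 = -1.17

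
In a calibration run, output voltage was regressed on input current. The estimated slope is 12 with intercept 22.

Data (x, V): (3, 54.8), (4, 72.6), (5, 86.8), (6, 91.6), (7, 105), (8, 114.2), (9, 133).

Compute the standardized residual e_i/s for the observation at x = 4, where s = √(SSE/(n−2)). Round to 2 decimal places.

x=3: ŷ = 22 + 12·3 = 58; e = 54.8 − 58 = -3.2
x=4: ŷ = 22 + 12·4 = 70; e = 72.6 − 70 = 2.6
x=5: ŷ = 22 + 12·5 = 82; e = 86.8 − 82 = 4.8
x=6: ŷ = 22 + 12·6 = 94; e = 91.6 − 94 = -2.4
x=7: ŷ = 22 + 12·7 = 106; e = 105 − 106 = -1
x=8: ŷ = 22 + 12·8 = 118; e = 114.2 − 118 = -3.8
x=9: ŷ = 22 + 12·9 = 130; e = 133 − 130 = 3
SSE = 10.24 + 6.76 + 23.04 + 5.76 + 1 + 14.44 + 9 = 70.24
s = √(70.24/5) = 3.74807
e/s = 2.6 / 3.74807 = 0.69

0.69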